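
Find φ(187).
160

Prime factorization: 187 = 11 × 17
Using the formula φ(n) = n × Π(1 - 1/p) for each prime factor p:
φ(187) = 187 × (1 - 1/11) × (1 - 1/17)
φ(187) = 160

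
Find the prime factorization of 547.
547

Divide by primes starting from smallest:
547 ÷ 547 = 1

547 = 547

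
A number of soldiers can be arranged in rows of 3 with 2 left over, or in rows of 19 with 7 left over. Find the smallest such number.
M = 3 × 19 = 57. M₁ = 19, y₁ ≡ 1 (mod 3). M₂ = 3, y₂ ≡ 13 (mod 19). n = 2×19×1 + 7×3×13 ≡ 26 (mod 57). The smallest positive such number is 26.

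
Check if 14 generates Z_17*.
p - 1 = 16 has prime divisors 2. Check 14^(16/q) mod 17 for each: 14^(16/2) = 14^8 ≡ 16 (mod 17). None of these is 1, so 14 has order 16 = φ(17), so it is a primitive root mod 17.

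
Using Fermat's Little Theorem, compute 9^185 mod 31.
By Fermat: 9^{30} ≡ 1 (mod 31). 185 = 6×30 + 5. So 9^{185} ≡ 9^{5} ≡ 25 (mod 31)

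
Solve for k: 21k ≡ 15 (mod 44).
7

Since gcd(21, 44) = 1 divides 15, a solution exists.
Multiply both sides by the inverse of 21 mod 44:
  21^(-1) mod 44 = 21
  x ≡ 21 × 15 ≡ 315 ≡ 7 (mod 44)
Verification: 21 × 7 = 147 = 3 × 44 + 15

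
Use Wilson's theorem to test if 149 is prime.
(148)! mod 149 = 148. Since 148 ≡ -1 (mod 149), 149 is prime.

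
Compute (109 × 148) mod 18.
4

(109 × 148) = 16132
16132 mod 18 = 4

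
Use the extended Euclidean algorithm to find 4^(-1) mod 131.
Extended GCD: 4(33) + 131(-1) = 1. So 4^(-1) ≡ 33 ≡ 33 (mod 131). Verify: 4 × 33 = 132 ≡ 1 (mod 131)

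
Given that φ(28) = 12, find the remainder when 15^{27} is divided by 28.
By Euler: 15^{12} ≡ 1 (mod 28) since gcd(15, 28) = 1. 27 = 2×12 + 3. So 15^{27} ≡ 15^{3} ≡ 15 (mod 28)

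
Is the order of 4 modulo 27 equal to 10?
No, the actual order is 9, not 10.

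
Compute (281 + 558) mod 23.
11

(281 + 558) = 839
839 mod 23 = 11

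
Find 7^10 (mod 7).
7 ≡ 0 (mod 7). 10 = 8 + 2 (binary 1010). Repeated squaring mod 7: 0^1 ≡ 0; 0^2 ≡ 0² = 0 ≡ 0; 0^4 ≡ 0² = 0 ≡ 0; 0^8 ≡ 0² = 0 ≡ 0. Multiply: 7^10 ≡ 0^8 × 0^2 ≡ 0 × 0 (mod 7): 0 × 0 = 0 ≡ 0. So 7^10 ≡ 0 (mod 7).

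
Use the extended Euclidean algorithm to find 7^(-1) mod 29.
Extended GCD: 7(-4) + 29(1) = 1. So 7^(-1) ≡ 25 ≡ 25 (mod 29). Verify: 7 × 25 = 175 ≡ 1 (mod 29)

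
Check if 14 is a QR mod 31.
By Euler's criterion: 14^{15} ≡ 1 (mod 31). Since this equals 1, 14 is a QR.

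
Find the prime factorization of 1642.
2 × 821

Divide by primes starting from smallest:
1642 ÷ 2 = 821
821 ÷ 821 = 1

1642 = 2 × 821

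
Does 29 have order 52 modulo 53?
p - 1 = 52 has prime divisors 2, 13. Check 29^(52/q) mod 53 for each: 29^(52/2) = 29^26 ≡ 1, 29^(52/13) = 29^4 ≡ 49 (mod 53). Since 29^26 ≡ 1 (mod 53), the order of 29 divides 26 (in fact the order is 26) ≠ 52, so it is not a primitive root.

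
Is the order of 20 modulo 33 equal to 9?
No, the actual order is 10, not 9.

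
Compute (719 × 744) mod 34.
14

(719 × 744) = 534936
534936 mod 34 = 14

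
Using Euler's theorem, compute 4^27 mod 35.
By Euler: 4^{24} ≡ 1 (mod 35) since gcd(4, 35) = 1. 27 = 1×24 + 3. So 4^{27} ≡ 4^{3} ≡ 29 (mod 35)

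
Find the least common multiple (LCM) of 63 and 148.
9324

First find GCD(63, 148) using the Euclidean algorithm:
63 = 0 × 148 + 63
148 = 2 × 63 + 22
63 = 2 × 22 + 19
22 = 1 × 19 + 3
19 = 6 × 3 + 1
3 = 3 × 1 + 0
GCD(63, 148) = 1

LCM formula: LCM(a, b) = (a × b) / GCD(a, b)
LCM(63, 148) = (63 × 148) / 1
LCM(63, 148) = 9324 / 1
LCM(63, 148) = 9324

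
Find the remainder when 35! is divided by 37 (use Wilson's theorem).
(36)! = (35)! × (36) ≡ -1 (mod 37). So (35)! ≡ -1 × (36)^(-1) ≡ (-1)×(-1) = 1 (mod 37)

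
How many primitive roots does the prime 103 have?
Number of primitive roots mod 103 = φ(102) = 32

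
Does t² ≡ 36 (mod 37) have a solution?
By Euler's criterion: 36^{18} ≡ 1 (mod 37). Since this equals 1, 36 is a QR.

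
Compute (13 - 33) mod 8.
4

(13 - 33) = -20
-20 mod 8 = 4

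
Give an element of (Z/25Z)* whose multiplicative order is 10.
4 has order 10 mod 25 since 4^{10} ≡ 1 (mod 25) and no smaller power works.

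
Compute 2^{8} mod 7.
4

Using successive squaring:
Binary expansion of 8: 1000
Powers of 2 mod 7 (each is the square of the previous):
  2^1 ≡ 2 (mod 7)
  2^2 ≡ 2² = 4 ≡ 4 (mod 7)
  2^4 ≡ 4² = 16 ≡ 2 (mod 7)
  2^8 ≡ 2² = 4 ≡ 4 (mod 7)
8 is a power of 2, so 2^8 is the last square: ≡ 4 (mod 7)
Result: 2^8 ≡ 4 (mod 7)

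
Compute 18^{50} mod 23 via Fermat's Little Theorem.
8

By Fermat's Little Theorem, a^(p-1) ≡ 1 (mod p) for prime p and gcd(a, p) = 1
Here p = 23, so 18^22 ≡ 1 (mod 23)
We can reduce the exponent: 50 mod 22 = 6
So 18^50 ≡ 18^6 (mod 23)
Computing: 18^6 mod 23 = 8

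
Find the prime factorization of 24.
2^3 × 3

Divide by primes starting from smallest:
24 ÷ 2 = 12
12 ÷ 2 = 6
6 ÷ 2 = 3
3 ÷ 3 = 1

24 = 2^3 × 3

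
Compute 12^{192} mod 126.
36

Using successive squaring:
Binary expansion of 192: 11000000
Powers of 12 mod 126 (each is the square of the previous):
  12^1 ≡ 12 (mod 126)
  12^2 ≡ 12² = 144 ≡ 18 (mod 126)
  12^4 ≡ 18² = 324 ≡ 72 (mod 126)
  12^8 ≡ 72² = 5184 ≡ 18 (mod 126)
  12^16 ≡ 18² = 324 ≡ 72 (mod 126)
  12^32 ≡ 72² = 5184 ≡ 18 (mod 126)
  12^64 ≡ 18² = 324 ≡ 72 (mod 126)
  12^128 ≡ 72² = 5184 ≡ 18 (mod 126)
192 = 128 + 64, so 12^192 = 12^128 × 12^64 ≡ 18 × 72 (mod 126)
Multiplying step by step:
  18 × 72 = 1296 ≡ 36 (mod 126)
Result: 12^192 ≡ 36 (mod 126)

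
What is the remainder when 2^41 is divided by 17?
Using Fermat: 2^{16} ≡ 1 (mod 17). 41 ≡ 9 (mod 16). So 2^{41} ≡ 2^{9} ≡ 2 (mod 17)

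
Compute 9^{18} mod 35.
1

Using successive squaring:
Binary expansion of 18: 10010
Powers of 9 mod 35 (each is the square of the previous):
  9^1 ≡ 9 (mod 35)
  9^2 ≡ 9² = 81 ≡ 11 (mod 35)
  9^4 ≡ 11² = 121 ≡ 16 (mod 35)
  9^8 ≡ 16² = 256 ≡ 11 (mod 35)
  9^16 ≡ 11² = 121 ≡ 16 (mod 35)
18 = 16 + 2, so 9^18 = 9^16 × 9^2 ≡ 16 × 11 (mod 35)
Multiplying step by step:
  16 × 11 = 176 ≡ 1 (mod 35)
Result: 9^18 ≡ 1 (mod 35)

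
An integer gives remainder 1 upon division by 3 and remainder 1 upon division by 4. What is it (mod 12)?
M = 3 × 4 = 12. M₁ = 4, y₁ ≡ 1 (mod 3). M₂ = 3, y₂ ≡ 3 (mod 4). m = 1×4×1 + 1×3×3 ≡ 1 (mod 12). The smallest positive such number is 1.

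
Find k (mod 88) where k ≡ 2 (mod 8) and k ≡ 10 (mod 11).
M = 8 × 11 = 88. M₁ = 11, y₁ ≡ 3 (mod 8). M₂ = 8, y₂ ≡ 7 (mod 11). k = 2×11×3 + 10×8×7 ≡ 10 (mod 88)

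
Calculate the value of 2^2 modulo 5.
2 = 2 (binary 10). Repeated squaring mod 5: 2^1 ≡ 2; 2^2 ≡ 2² = 4 ≡ 4. So 2^2 ≡ 4 (mod 5).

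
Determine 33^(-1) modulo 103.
33^(-1) ≡ 25 (mod 103). Verification: 33 × 25 = 825 ≡ 1 (mod 103)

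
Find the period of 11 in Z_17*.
Powers of 11 mod 17: 11^1≡11, 11^2≡2, 11^3≡5, 11^4≡4, 11^5≡10, 11^6≡8, 11^7≡3, 11^8≡16, 11^9≡6, 11^10≡15, 11^11≡12, 11^12≡13, 11^13≡7, 11^14≡9, 11^15≡14, 11^16≡1. Order = 16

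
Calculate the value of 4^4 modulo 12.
4 = 4 (binary 100). Repeated squaring mod 12: 4^1 ≡ 4; 4^2 ≡ 4² = 16 ≡ 4; 4^4 ≡ 4² = 16 ≡ 4. So 4^4 ≡ 4 (mod 12).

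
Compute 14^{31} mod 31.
14

Using successive squaring:
Binary expansion of 31: 11111
Powers of 14 mod 31 (each is the square of the previous):
  14^1 ≡ 14 (mod 31)
  14^2 ≡ 14² = 196 ≡ 10 (mod 31)
  14^4 ≡ 10² = 100 ≡ 7 (mod 31)
  14^8 ≡ 7² = 49 ≡ 18 (mod 31)
  14^16 ≡ 18² = 324 ≡ 14 (mod 31)
31 = 16 + 8 + 4 + 2 + 1, so 14^31 = 14^16 × 14^8 × 14^4 × 14^2 × 14^1 ≡ 14 × 18 × 7 × 10 × 14 (mod 31)
Multiplying step by step:
  14 × 18 = 252 ≡ 4 (mod 31)
  4 × 7 = 28 ≡ 28 (mod 31)
  28 × 10 = 280 ≡ 1 (mod 31)
  1 × 14 = 14 ≡ 14 (mod 31)
Result: 14^31 ≡ 14 (mod 31)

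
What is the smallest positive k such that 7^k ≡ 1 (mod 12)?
Powers of 7 mod 12: 7^1≡7, 7^2≡1. Order = 2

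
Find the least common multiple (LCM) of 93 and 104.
9672

First find GCD(93, 104) using the Euclidean algorithm:
93 = 0 × 104 + 93
104 = 1 × 93 + 11
93 = 8 × 11 + 5
11 = 2 × 5 + 1
5 = 5 × 1 + 0
GCD(93, 104) = 1

LCM formula: LCM(a, b) = (a × b) / GCD(a, b)
LCM(93, 104) = (93 × 104) / 1
LCM(93, 104) = 9672 / 1
LCM(93, 104) = 9672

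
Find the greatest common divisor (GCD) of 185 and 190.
5

Using the Euclidean algorithm:
185 = 0 × 190 + 185
190 = 1 × 185 + 5
185 = 37 × 5 + 0

GCD(185, 190) = 5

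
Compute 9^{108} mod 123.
42

Using successive squaring:
Binary expansion of 108: 1101100
Powers of 9 mod 123 (each is the square of the previous):
  9^1 ≡ 9 (mod 123)
  9^2 ≡ 9² = 81 ≡ 81 (mod 123)
  9^4 ≡ 81² = 6561 ≡ 42 (mod 123)
  9^8 ≡ 42² = 1764 ≡ 42 (mod 123)
  9^16 ≡ 42² = 1764 ≡ 42 (mod 123)
  9^32 ≡ 42² = 1764 ≡ 42 (mod 123)
  9^64 ≡ 42² = 1764 ≡ 42 (mod 123)
108 = 64 + 32 + 8 + 4, so 9^108 = 9^64 × 9^32 × 9^8 × 9^4 ≡ 42 × 42 × 42 × 42 (mod 123)
Multiplying step by step:
  42 × 42 = 1764 ≡ 42 (mod 123)
  42 × 42 = 1764 ≡ 42 (mod 123)
  42 × 42 = 1764 ≡ 42 (mod 123)
Result: 9^108 ≡ 42 (mod 123)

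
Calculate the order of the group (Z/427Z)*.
360

Prime factorization: 427 = 7 × 61
Using the formula φ(n) = n × Π(1 - 1/p) for each prime factor p:
φ(427) = 427 × (1 - 1/7) × (1 - 1/61)
φ(427) = 360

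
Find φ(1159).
1080

Prime factorization: 1159 = 19 × 61
Using the formula φ(n) = n × Π(1 - 1/p) for each prime factor p:
φ(1159) = 1159 × (1 - 1/19) × (1 - 1/61)
φ(1159) = 1080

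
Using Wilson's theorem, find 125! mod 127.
(126)! = (125)! × (126) ≡ -1 (mod 127). So (125)! ≡ -1 × (126)^(-1) ≡ (-1)×(-1) = 1 (mod 127)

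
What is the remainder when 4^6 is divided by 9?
6 = 4 + 2 (binary 110). Repeated squaring mod 9: 4^1 ≡ 4; 4^2 ≡ 4² = 16 ≡ 7; 4^4 ≡ 7² = 49 ≡ 4. Multiply: 4^6 = 4^4 × 4^2 ≡ 4 × 7 (mod 9): 4 × 7 = 28 ≡ 1. So 4^6 ≡ 1 (mod 9).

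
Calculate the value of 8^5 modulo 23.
5 = 4 + 1 (binary 101). Repeated squaring mod 23: 8^1 ≡ 8; 8^2 ≡ 8² = 64 ≡ 18; 8^4 ≡ 18² = 324 ≡ 2. Multiply: 8^5 = 8^4 × 8^1 ≡ 2 × 8 (mod 23): 2 × 8 = 16 ≡ 16. So 8^5 ≡ 16 (mod 23).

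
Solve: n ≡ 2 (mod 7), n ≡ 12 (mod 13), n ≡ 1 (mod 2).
M = 7 × 13 × 2 = 182. M₁ = 26, y₁ ≡ 3 (mod 7). M₂ = 14, y₂ ≡ 1 (mod 13). M₃ = 91, y₃ ≡ 1 (mod 2). n = 2×26×3 + 12×14×1 + 1×91×1 ≡ 51 (mod 182)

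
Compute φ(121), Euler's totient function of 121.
110

Prime factorization: 121 = 11^2
Using the formula φ(n) = n × Π(1 - 1/p) for each prime factor p:
φ(121) = 121 × (1 - 1/11)
φ(121) = 110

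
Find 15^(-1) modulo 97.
13

Using Extended Euclidean Algorithm:
gcd(15, 97) = 1
Bezout coefficients: 15 × 13 + 97 × -2 = 1
So 15 × 13 ≡ 1 (mod 97)
The inverse is 13 mod 97 = 13
Verification: 15 × 13 = 195 = 2 × 97 + 1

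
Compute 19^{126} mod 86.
1

Using successive squaring:
Binary expansion of 126: 1111110
Powers of 19 mod 86 (each is the square of the previous):
  19^1 ≡ 19 (mod 86)
  19^2 ≡ 19² = 361 ≡ 17 (mod 86)
  19^4 ≡ 17² = 289 ≡ 31 (mod 86)
  19^8 ≡ 31² = 961 ≡ 15 (mod 86)
  19^16 ≡ 15² = 225 ≡ 53 (mod 86)
  19^32 ≡ 53² = 2809 ≡ 57 (mod 86)
  19^64 ≡ 57² = 3249 ≡ 67 (mod 86)
126 = 64 + 32 + 16 + 8 + 4 + 2, so 19^126 = 19^64 × 19^32 × 19^16 × 19^8 × 19^4 × 19^2 ≡ 67 × 57 × 53 × 15 × 31 × 17 (mod 86)
Multiplying step by step:
  67 × 57 = 3819 ≡ 35 (mod 86)
  35 × 53 = 1855 ≡ 49 (mod 86)
  49 × 15 = 735 ≡ 47 (mod 86)
  47 × 31 = 1457 ≡ 81 (mod 86)
  81 × 17 = 1377 ≡ 1 (mod 86)
Result: 19^126 ≡ 1 (mod 86)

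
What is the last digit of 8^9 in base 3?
8 ≡ 2 (mod 3). 9 = 8 + 1 (binary 1001). Repeated squaring mod 3: 2^1 ≡ 2; 2^2 ≡ 2² = 4 ≡ 1; 2^4 ≡ 1² = 1 ≡ 1; 2^8 ≡ 1² = 1 ≡ 1. Multiply: 8^9 ≡ 2^8 × 2^1 ≡ 1 × 2 (mod 3): 1 × 2 = 2 ≡ 2. So 8^9 ≡ 2 (mod 3).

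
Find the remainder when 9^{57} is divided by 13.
By Fermat: 9^{12} ≡ 1 (mod 13). 57 = 4×12 + 9. So 9^{57} ≡ 9^{9} ≡ 1 (mod 13)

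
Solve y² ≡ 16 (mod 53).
The square roots of 16 mod 53 are 49 and 4. Verify: 49² = 2401 ≡ 16 (mod 53)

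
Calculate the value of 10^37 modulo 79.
Using repeated squaring. 37 = 32 + 4 + 1 (binary 100101). Repeated squaring mod 79: 10^1 ≡ 10; 10^2 ≡ 10² = 100 ≡ 21; 10^4 ≡ 21² = 441 ≡ 46; 10^8 ≡ 46² = 2116 ≡ 62; 10^16 ≡ 62² = 3844 ≡ 52; 10^32 ≡ 52² = 2704 ≡ 18. Multiply: 10^37 = 10^32 × 10^4 × 10^1 ≡ 18 × 46 × 10 (mod 79): 18 × 46 = 828 ≡ 38; 38 × 10 = 380 ≡ 64. So 10^37 ≡ 64 (mod 79).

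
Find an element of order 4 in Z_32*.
7 has order 4 mod 32 since 7^{4} ≡ 1 (mod 32) and no smaller power works.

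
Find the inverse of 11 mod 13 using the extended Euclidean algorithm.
Extended GCD: 11(6) + 13(-5) = 1. So 11^(-1) ≡ 6 ≡ 6 (mod 13). Verify: 11 × 6 = 66 ≡ 1 (mod 13)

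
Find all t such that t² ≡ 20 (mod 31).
The square roots of 20 mod 31 are 19 and 12. Verify: 19² = 361 ≡ 20 (mod 31)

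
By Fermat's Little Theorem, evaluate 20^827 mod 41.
By Fermat: 20^{40} ≡ 1 (mod 41). 827 ≡ 27 (mod 40). So 20^{827} ≡ 20^{27} ≡ 8 (mod 41)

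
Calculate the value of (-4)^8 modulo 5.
(-4) ≡ 1 (mod 5). 8 = 8 (binary 1000). Repeated squaring mod 5: 1^1 ≡ 1; 1^2 ≡ 1² = 1 ≡ 1; 1^4 ≡ 1² = 1 ≡ 1; 1^8 ≡ 1² = 1 ≡ 1. So (-4)^8 ≡ 1 (mod 5).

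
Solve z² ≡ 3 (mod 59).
The square roots of 3 mod 59 are 48 and 11. Verify: 48² = 2304 ≡ 3 (mod 59)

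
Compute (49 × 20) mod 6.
2

(49 × 20) = 980
980 mod 6 = 2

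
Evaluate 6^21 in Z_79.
Using repeated squaring. 21 = 16 + 4 + 1 (binary 10101). Repeated squaring mod 79: 6^1 ≡ 6; 6^2 ≡ 6² = 36 ≡ 36; 6^4 ≡ 36² = 1296 ≡ 32; 6^8 ≡ 32² = 1024 ≡ 76; 6^16 ≡ 76² = 5776 ≡ 9. Multiply: 6^21 = 6^16 × 6^4 × 6^1 ≡ 9 × 32 × 6 (mod 79): 9 × 32 = 288 ≡ 51; 51 × 6 = 306 ≡ 69. So 6^21 ≡ 69 (mod 79).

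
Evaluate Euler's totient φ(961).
930

Prime factorization: 961 = 31^2
Using the formula φ(n) = n × Π(1 - 1/p) for each prime factor p:
φ(961) = 961 × (1 - 1/31)
φ(961) = 930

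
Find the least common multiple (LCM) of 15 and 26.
390

First find GCD(15, 26) using the Euclidean algorithm:
15 = 0 × 26 + 15
26 = 1 × 15 + 11
15 = 1 × 11 + 4
11 = 2 × 4 + 3
4 = 1 × 3 + 1
3 = 3 × 1 + 0
GCD(15, 26) = 1

LCM formula: LCM(a, b) = (a × b) / GCD(a, b)
LCM(15, 26) = (15 × 26) / 1
LCM(15, 26) = 390 / 1
LCM(15, 26) = 390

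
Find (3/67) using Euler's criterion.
(3/67) = 3^{33} mod 67 = -1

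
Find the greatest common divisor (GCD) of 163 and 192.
1

Using the Euclidean algorithm:
163 = 0 × 192 + 163
192 = 1 × 163 + 29
163 = 5 × 29 + 18
29 = 1 × 18 + 11
18 = 1 × 11 + 7
11 = 1 × 7 + 4
7 = 1 × 4 + 3
4 = 1 × 3 + 1
3 = 3 × 1 + 0

GCD(163, 192) = 1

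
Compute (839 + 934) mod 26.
5

(839 + 934) = 1773
1773 mod 26 = 5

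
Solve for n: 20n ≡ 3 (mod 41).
35

Since gcd(20, 41) = 1 divides 3, a solution exists.
Multiply both sides by the inverse of 20 mod 41:
  20^(-1) mod 41 = 39
  x ≡ 39 × 3 ≡ 117 ≡ 35 (mod 41)
Verification: 20 × 35 = 700 = 17 × 41 + 3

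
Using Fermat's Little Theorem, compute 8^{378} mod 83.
78

By Fermat's Little Theorem, a^(p-1) ≡ 1 (mod p) for prime p and gcd(a, p) = 1
Here p = 83, so 8^82 ≡ 1 (mod 83)
We can reduce the exponent: 378 mod 82 = 50
So 8^378 ≡ 8^50 (mod 83)
Computing: 8^50 mod 83 = 78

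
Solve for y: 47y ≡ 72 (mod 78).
48

Since gcd(47, 78) = 1 divides 72, a solution exists.
Multiply both sides by the inverse of 47 mod 78:
  47^(-1) mod 78 = 5
  x ≡ 5 × 72 ≡ 360 ≡ 48 (mod 78)
Verification: 47 × 48 = 2256 = 28 × 78 + 72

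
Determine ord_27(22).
Powers of 22 mod 27: 22^1≡22, 22^2≡25, 22^3≡10, 22^4≡4, 22^5≡7, 22^6≡19, 22^7≡13, 22^8≡16, 22^9≡1. Order = 9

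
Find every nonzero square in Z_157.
QRs mod 157: {1, 3, 4, 9, 10, 11, 12, 13, 14, 16, 17, 19, 25, 27, 30, 31, 33, 35, 36, 37, 39, 40, 42, 44, 46, 47, 48, 49, 51, 52, 56, 57, 58, 64, 67, 68, 71, 75, 76, 81, 82, 86, 89, 90, 93, 99, 100, 101, 105, 106, 108, 109, 110, 111, 113, 115, 117, 118, 120, 121, 122, 124, 126, 127, 130, 132, 138, 140, 141, 143, 144, 145, 146, 147, 148, 153, 154, 156}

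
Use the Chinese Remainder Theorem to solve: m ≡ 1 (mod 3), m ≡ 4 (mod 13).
M = 3 × 13 = 39. M₁ = 13, y₁ ≡ 1 (mod 3). M₂ = 3, y₂ ≡ 9 (mod 13). m = 1×13×1 + 4×3×9 ≡ 4 (mod 39)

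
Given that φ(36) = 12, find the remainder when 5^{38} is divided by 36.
By Euler: 5^{12} ≡ 1 (mod 36) since gcd(5, 36) = 1. 38 = 3×12 + 2. So 5^{38} ≡ 5^{2} ≡ 25 (mod 36)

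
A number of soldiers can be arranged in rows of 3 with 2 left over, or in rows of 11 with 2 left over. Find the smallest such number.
M = 3 × 11 = 33. M₁ = 11, y₁ ≡ 2 (mod 3). M₂ = 3, y₂ ≡ 4 (mod 11). z = 2×11×2 + 2×3×4 ≡ 2 (mod 33). The smallest positive such number is 2.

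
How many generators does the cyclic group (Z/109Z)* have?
36

The number of primitive roots modulo p is φ(p-1) = φ(108)
φ(108) = 36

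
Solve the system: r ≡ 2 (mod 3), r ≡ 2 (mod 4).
M = 3 × 4 = 12. M₁ = 4, y₁ ≡ 1 (mod 3). M₂ = 3, y₂ ≡ 3 (mod 4). r = 2×4×1 + 2×3×3 ≡ 2 (mod 12)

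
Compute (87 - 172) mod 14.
13

(87 - 172) = -85
-85 mod 14 = 13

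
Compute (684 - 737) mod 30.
7

(684 - 737) = -53
-53 mod 30 = 7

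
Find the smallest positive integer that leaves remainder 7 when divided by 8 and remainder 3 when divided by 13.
M = 8 × 13 = 104. M₁ = 13, y₁ ≡ 5 (mod 8). M₂ = 8, y₂ ≡ 5 (mod 13). t = 7×13×5 + 3×8×5 ≡ 55 (mod 104). The smallest positive such number is 55.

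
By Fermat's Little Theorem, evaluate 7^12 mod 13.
By Fermat's Little Theorem, 7^{12} ≡ 1 (mod 13) since 13 is prime and gcd(7, 13) = 1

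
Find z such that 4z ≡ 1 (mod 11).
4^(-1) ≡ 3 (mod 11). Verification: 4 × 3 = 12 ≡ 1 (mod 11)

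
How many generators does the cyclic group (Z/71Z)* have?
24

The number of primitive roots modulo p is φ(p-1) = φ(70)
φ(70) = 24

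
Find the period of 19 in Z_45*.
Powers of 19 mod 45: 19^1≡19, 19^2≡1. Order = 2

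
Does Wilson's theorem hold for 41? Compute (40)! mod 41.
(40)! mod 41 = 40. Since this equals -1 (mod 41), Wilson confirms 41 is prime.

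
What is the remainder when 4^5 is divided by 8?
5 = 4 + 1 (binary 101). Repeated squaring mod 8: 4^1 ≡ 4; 4^2 ≡ 4² = 16 ≡ 0; 4^4 ≡ 0² = 0 ≡ 0. Multiply: 4^5 = 4^4 × 4^1 ≡ 0 × 4 (mod 8): 0 × 4 = 0 ≡ 0. So 4^5 ≡ 0 (mod 8).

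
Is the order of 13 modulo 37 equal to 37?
No, the actual order is 36, not 37.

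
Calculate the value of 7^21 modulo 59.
Using repeated squaring. 21 = 16 + 4 + 1 (binary 10101). Repeated squaring mod 59: 7^1 ≡ 7; 7^2 ≡ 7² = 49 ≡ 49; 7^4 ≡ 49² = 2401 ≡ 41; 7^8 ≡ 41² = 1681 ≡ 29; 7^16 ≡ 29² = 841 ≡ 15. Multiply: 7^21 = 7^16 × 7^4 × 7^1 ≡ 15 × 41 × 7 (mod 59): 15 × 41 = 615 ≡ 25; 25 × 7 = 175 ≡ 57. So 7^21 ≡ 57 (mod 59).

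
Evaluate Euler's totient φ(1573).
1320

Prime factorization: 1573 = 11^2 × 13
Using the formula φ(n) = n × Π(1 - 1/p) for each prime factor p:
φ(1573) = 1573 × (1 - 1/11) × (1 - 1/13)
φ(1573) = 1320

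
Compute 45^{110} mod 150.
75

Using successive squaring:
Binary expansion of 110: 1101110
Powers of 45 mod 150 (each is the square of the previous):
  45^1 ≡ 45 (mod 150)
  45^2 ≡ 45² = 2025 ≡ 75 (mod 150)
  45^4 ≡ 75² = 5625 ≡ 75 (mod 150)
  45^8 ≡ 75² = 5625 ≡ 75 (mod 150)
  45^16 ≡ 75² = 5625 ≡ 75 (mod 150)
  45^32 ≡ 75² = 5625 ≡ 75 (mod 150)
  45^64 ≡ 75² = 5625 ≡ 75 (mod 150)
110 = 64 + 32 + 8 + 4 + 2, so 45^110 = 45^64 × 45^32 × 45^8 × 45^4 × 45^2 ≡ 75 × 75 × 75 × 75 × 75 (mod 150)
Multiplying step by step:
  75 × 75 = 5625 ≡ 75 (mod 150)
  75 × 75 = 5625 ≡ 75 (mod 150)
  75 × 75 = 5625 ≡ 75 (mod 150)
  75 × 75 = 5625 ≡ 75 (mod 150)
Result: 45^110 ≡ 75 (mod 150)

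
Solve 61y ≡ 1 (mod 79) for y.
61^(-1) ≡ 57 (mod 79). Verification: 61 × 57 = 3477 ≡ 1 (mod 79)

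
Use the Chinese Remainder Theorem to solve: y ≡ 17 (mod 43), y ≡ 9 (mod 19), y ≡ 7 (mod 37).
28053

Using the Chinese Remainder Theorem:
M = product of moduli = 30229
For equation 1: M_1 = 703, 703 ≡ 15 (mod 43), inverse of 703 mod 43 is 23 (check: 15 × 23 = 345 ≡ 1 (mod 43))
For equation 2: M_2 = 1591, 1591 ≡ 14 (mod 19), inverse of 1591 mod 19 is 15 (check: 14 × 15 = 210 ≡ 1 (mod 19))
For equation 3: M_3 = 817, 817 ≡ 3 (mod 37), inverse of 817 mod 37 is 25 (check: 3 × 25 = 75 ≡ 1 (mod 37))
Combine: y ≡ Σ r_i×M_i×(M_i⁻¹ mod m_i) = 17×703×23 + 9×1591×15 + 7×817×25 = 274873 + 214785 + 142975 = 632633
632633 mod 30229 = 28053
y ≡ 28053 (mod 30229)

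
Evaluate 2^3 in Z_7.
3 = 2 + 1 (binary 11). Repeated squaring mod 7: 2^1 ≡ 2; 2^2 ≡ 2² = 4 ≡ 4. Multiply: 2^3 = 2^2 × 2^1 ≡ 4 × 2 (mod 7): 4 × 2 = 8 ≡ 1. So 2^3 ≡ 1 (mod 7).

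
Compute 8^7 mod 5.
8 ≡ 3 (mod 5). 7 = 4 + 2 + 1 (binary 111). Repeated squaring mod 5: 3^1 ≡ 3; 3^2 ≡ 3² = 9 ≡ 4; 3^4 ≡ 4² = 16 ≡ 1. Multiply: 8^7 ≡ 3^4 × 3^2 × 3^1 ≡ 1 × 4 × 3 (mod 5): 1 × 4 = 4 ≡ 4; 4 × 3 = 12 ≡ 2. So 8^7 ≡ 2 (mod 5).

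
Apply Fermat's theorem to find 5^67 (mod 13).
By Fermat: 5^{12} ≡ 1 (mod 13). 67 = 5×12 + 7. So 5^{67} ≡ 5^{7} ≡ 8 (mod 13)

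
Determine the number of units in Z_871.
792

Prime factorization: 871 = 13 × 67
Using the formula φ(n) = n × Π(1 - 1/p) for each prime factor p:
φ(871) = 871 × (1 - 1/13) × (1 - 1/67)
φ(871) = 792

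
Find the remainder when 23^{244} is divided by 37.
By Fermat: 23^{36} ≡ 1 (mod 37). 244 = 6×36 + 28. So 23^{244} ≡ 23^{28} ≡ 10 (mod 37)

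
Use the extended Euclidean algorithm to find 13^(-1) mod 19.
Extended GCD: 13(3) + 19(-2) = 1. So 13^(-1) ≡ 3 ≡ 3 (mod 19). Verify: 13 × 3 = 39 ≡ 1 (mod 19)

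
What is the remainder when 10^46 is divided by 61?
Using repeated squaring. 46 = 32 + 8 + 4 + 2 (binary 101110). Repeated squaring mod 61: 10^1 ≡ 10; 10^2 ≡ 10² = 100 ≡ 39; 10^4 ≡ 39² = 1521 ≡ 57; 10^8 ≡ 57² = 3249 ≡ 16; 10^16 ≡ 16² = 256 ≡ 12; 10^32 ≡ 12² = 144 ≡ 22. Multiply: 10^46 = 10^32 × 10^8 × 10^4 × 10^2 ≡ 22 × 16 × 57 × 39 (mod 61): 22 × 16 = 352 ≡ 47; 47 × 57 = 2679 ≡ 56; 56 × 39 = 2184 ≡ 49. So 10^46 ≡ 49 (mod 61).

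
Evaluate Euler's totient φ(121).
110

Prime factorization: 121 = 11^2
Using the formula φ(n) = n × Π(1 - 1/p) for each prime factor p:
φ(121) = 121 × (1 - 1/11)
φ(121) = 110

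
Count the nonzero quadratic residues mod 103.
For prime 103, there are (p-1)/2 = (103-1)/2 = 51 quadratic residues (excluding 0).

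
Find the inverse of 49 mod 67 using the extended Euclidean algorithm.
Extended GCD: 49(26) + 67(-19) = 1. So 49^(-1) ≡ 26 ≡ 26 (mod 67). Verify: 49 × 26 = 1274 ≡ 1 (mod 67)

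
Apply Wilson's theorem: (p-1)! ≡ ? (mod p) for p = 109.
By Wilson's theorem, (108)! ≡ -1 ≡ 108 (mod 109)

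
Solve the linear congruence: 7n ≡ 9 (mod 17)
11

Since gcd(7, 17) = 1 divides 9, a solution exists.
Multiply both sides by the inverse of 7 mod 17:
  7^(-1) mod 17 = 5
  x ≡ 5 × 9 ≡ 45 ≡ 11 (mod 17)
Verification: 7 × 11 = 77 = 4 × 17 + 9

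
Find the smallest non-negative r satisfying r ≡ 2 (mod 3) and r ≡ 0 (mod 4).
M = 3 × 4 = 12. M₁ = 4, y₁ ≡ 1 (mod 3). M₂ = 3, y₂ ≡ 3 (mod 4). r = 2×4×1 + 0×3×3 ≡ 8 (mod 12)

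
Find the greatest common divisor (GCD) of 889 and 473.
1

Using the Euclidean algorithm:
889 = 1 × 473 + 416
473 = 1 × 416 + 57
416 = 7 × 57 + 17
57 = 3 × 17 + 6
17 = 2 × 6 + 5
6 = 1 × 5 + 1
5 = 5 × 1 + 0

GCD(889, 473) = 1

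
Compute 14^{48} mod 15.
1

Using successive squaring:
Binary expansion of 48: 110000
Powers of 14 mod 15 (each is the square of the previous):
  14^1 ≡ 14 (mod 15)
  14^2 ≡ 14² = 196 ≡ 1 (mod 15)
  14^4 ≡ 1² = 1 ≡ 1 (mod 15)
  14^8 ≡ 1² = 1 ≡ 1 (mod 15)
  14^16 ≡ 1² = 1 ≡ 1 (mod 15)
  14^32 ≡ 1² = 1 ≡ 1 (mod 15)
48 = 32 + 16, so 14^48 = 14^32 × 14^16 ≡ 1 × 1 (mod 15)
Multiplying step by step:
  1 × 1 = 1 ≡ 1 (mod 15)
Result: 14^48 ≡ 1 (mod 15)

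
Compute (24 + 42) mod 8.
2

(24 + 42) = 66
66 mod 8 = 2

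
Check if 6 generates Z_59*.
p - 1 = 58 has prime divisors 2, 29. Check 6^(58/q) mod 59 for each: 6^(58/2) = 6^29 ≡ 58, 6^(58/29) = 6^2 ≡ 36 (mod 59). None of these is 1, so 6 has order 58 = φ(59), so it is a primitive root mod 59.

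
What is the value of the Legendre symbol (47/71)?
(47/71) = 47^{35} mod 71 = -1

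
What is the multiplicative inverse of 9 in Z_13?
3

Using Extended Euclidean Algorithm:
gcd(9, 13) = 1
Bezout coefficients: 9 × 3 + 13 × -2 = 1
So 9 × 3 ≡ 1 (mod 13)
The inverse is 3 mod 13 = 3
Verification: 9 × 3 = 27 = 2 × 13 + 1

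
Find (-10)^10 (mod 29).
(-10) ≡ 19 (mod 29). 10 = 8 + 2 (binary 1010). Repeated squaring mod 29: 19^1 ≡ 19; 19^2 ≡ 19² = 361 ≡ 13; 19^4 ≡ 13² = 169 ≡ 24; 19^8 ≡ 24² = 576 ≡ 25. Multiply: (-10)^10 ≡ 19^8 × 19^2 ≡ 25 × 13 (mod 29): 25 × 13 = 325 ≡ 6. So (-10)^10 ≡ 6 (mod 29).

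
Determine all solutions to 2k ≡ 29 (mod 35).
32

Since gcd(2, 35) = 1 divides 29, a solution exists.
Multiply both sides by the inverse of 2 mod 35:
  2^(-1) mod 35 = 18
  x ≡ 18 × 29 ≡ 522 ≡ 32 (mod 35)
Verification: 2 × 32 = 64 = 1 × 35 + 29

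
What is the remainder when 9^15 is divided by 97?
Using repeated squaring. 15 = 8 + 4 + 2 + 1 (binary 1111). Repeated squaring mod 97: 9^1 ≡ 9; 9^2 ≡ 9² = 81 ≡ 81; 9^4 ≡ 81² = 6561 ≡ 62; 9^8 ≡ 62² = 3844 ≡ 61. Multiply: 9^15 = 9^8 × 9^4 × 9^2 × 9^1 ≡ 61 × 62 × 81 × 9 (mod 97): 61 × 62 = 3782 ≡ 96; 96 × 81 = 7776 ≡ 16; 16 × 9 = 144 ≡ 47. So 9^15 ≡ 47 (mod 97).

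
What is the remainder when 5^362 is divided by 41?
Using Fermat: 5^{40} ≡ 1 (mod 41). 362 ≡ 2 (mod 40). So 5^{362} ≡ 5^{2} ≡ 25 (mod 41)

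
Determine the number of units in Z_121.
110

Prime factorization: 121 = 11^2
Using the formula φ(n) = n × Π(1 - 1/p) for each prime factor p:
φ(121) = 121 × (1 - 1/11)
φ(121) = 110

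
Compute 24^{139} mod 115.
24

Using successive squaring:
Binary expansion of 139: 10001011
Powers of 24 mod 115 (each is the square of the previous):
  24^1 ≡ 24 (mod 115)
  24^2 ≡ 24² = 576 ≡ 1 (mod 115)
  24^4 ≡ 1² = 1 ≡ 1 (mod 115)
  24^8 ≡ 1² = 1 ≡ 1 (mod 115)
  24^16 ≡ 1² = 1 ≡ 1 (mod 115)
  24^32 ≡ 1² = 1 ≡ 1 (mod 115)
  24^64 ≡ 1² = 1 ≡ 1 (mod 115)
  24^128 ≡ 1² = 1 ≡ 1 (mod 115)
139 = 128 + 8 + 2 + 1, so 24^139 = 24^128 × 24^8 × 24^2 × 24^1 ≡ 1 × 1 × 1 × 24 (mod 115)
Multiplying step by step:
  1 × 1 = 1 ≡ 1 (mod 115)
  1 × 1 = 1 ≡ 1 (mod 115)
  1 × 24 = 24 ≡ 24 (mod 115)
Result: 24^139 ≡ 24 (mod 115)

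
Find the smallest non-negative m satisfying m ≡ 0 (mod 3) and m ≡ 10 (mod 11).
M = 3 × 11 = 33. M₁ = 11, y₁ ≡ 2 (mod 3). M₂ = 3, y₂ ≡ 4 (mod 11). m = 0×11×2 + 10×3×4 ≡ 21 (mod 33)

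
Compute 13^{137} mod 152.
21

Using successive squaring:
Binary expansion of 137: 10001001
Powers of 13 mod 152 (each is the square of the previous):
  13^1 ≡ 13 (mod 152)
  13^2 ≡ 13² = 169 ≡ 17 (mod 152)
  13^4 ≡ 17² = 289 ≡ 137 (mod 152)
  13^8 ≡ 137² = 18769 ≡ 73 (mod 152)
  13^16 ≡ 73² = 5329 ≡ 9 (mod 152)
  13^32 ≡ 9² = 81 ≡ 81 (mod 152)
  13^64 ≡ 81² = 6561 ≡ 25 (mod 152)
  13^128 ≡ 25² = 625 ≡ 17 (mod 152)
137 = 128 + 8 + 1, so 13^137 = 13^128 × 13^8 × 13^1 ≡ 17 × 73 × 13 (mod 152)
Multiplying step by step:
  17 × 73 = 1241 ≡ 25 (mod 152)
  25 × 13 = 325 ≡ 21 (mod 152)
Result: 13^137 ≡ 21 (mod 152)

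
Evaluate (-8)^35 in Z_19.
Using Fermat: (-8)^{18} ≡ 1 (mod 19). 35 ≡ 17 (mod 18). So (-8)^{35} ≡ (-8)^{17} ≡ 7 (mod 19)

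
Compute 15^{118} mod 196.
85

Using successive squaring:
Binary expansion of 118: 1110110
Powers of 15 mod 196 (each is the square of the previous):
  15^1 ≡ 15 (mod 196)
  15^2 ≡ 15² = 225 ≡ 29 (mod 196)
  15^4 ≡ 29² = 841 ≡ 57 (mod 196)
  15^8 ≡ 57² = 3249 ≡ 113 (mod 196)
  15^16 ≡ 113² = 12769 ≡ 29 (mod 196)
  15^32 ≡ 29² = 841 ≡ 57 (mod 196)
  15^64 ≡ 57² = 3249 ≡ 113 (mod 196)
118 = 64 + 32 + 16 + 4 + 2, so 15^118 = 15^64 × 15^32 × 15^16 × 15^4 × 15^2 ≡ 113 × 57 × 29 × 57 × 29 (mod 196)
Multiplying step by step:
  113 × 57 = 6441 ≡ 169 (mod 196)
  169 × 29 = 4901 ≡ 1 (mod 196)
  1 × 57 = 57 ≡ 57 (mod 196)
  57 × 29 = 1653 ≡ 85 (mod 196)
Result: 15^118 ≡ 85 (mod 196)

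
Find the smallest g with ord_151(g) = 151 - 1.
p - 1 = 150 has prime divisors 2, 3, 5. h is a primitive root mod 151 iff h^(150/q) ≢ 1 (mod 151) for each such q.
h = 2: 2^75 ≡ 1, 2^50 ≡ 32, 2^30 ≡ 1 (mod 151); 2^75 ≡ 1, so not a primitive root.
h = 3: 3^75 ≡ 150, 3^50 ≡ 1, 3^30 ≡ 59 (mod 151); 3^50 ≡ 1, so not a primitive root.
h = 4: 4^75 ≡ 1, 4^50 ≡ 118, 4^30 ≡ 1 (mod 151); 4^75 ≡ 1, so not a primitive root.
h = 5: 5^75 ≡ 1, 5^50 ≡ 32, 5^30 ≡ 8 (mod 151); 5^75 ≡ 1, so not a primitive root.
h = 6: 6^75 ≡ 150, 6^50 ≡ 32, 6^30 ≡ 59 (mod 151); none is 1, so 6 has order 150 and is a primitive root.
The smallest primitive root mod 151 is g = 6.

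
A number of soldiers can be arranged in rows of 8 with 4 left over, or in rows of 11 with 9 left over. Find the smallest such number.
M = 8 × 11 = 88. M₁ = 11, y₁ ≡ 3 (mod 8). M₂ = 8, y₂ ≡ 7 (mod 11). y = 4×11×3 + 9×8×7 ≡ 20 (mod 88). The smallest positive such number is 20.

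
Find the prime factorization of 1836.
2^2 × 3^3 × 17

Divide by primes starting from smallest:
1836 ÷ 2 = 918
918 ÷ 2 = 459
459 ÷ 3 = 153
153 ÷ 3 = 51
51 ÷ 3 = 17
17 ÷ 17 = 1

1836 = 2^2 × 3^3 × 17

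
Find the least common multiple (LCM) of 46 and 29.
1334

First find GCD(46, 29) using the Euclidean algorithm:
46 = 1 × 29 + 17
29 = 1 × 17 + 12
17 = 1 × 12 + 5
12 = 2 × 5 + 2
5 = 2 × 2 + 1
2 = 2 × 1 + 0
GCD(46, 29) = 1

LCM formula: LCM(a, b) = (a × b) / GCD(a, b)
LCM(46, 29) = (46 × 29) / 1
LCM(46, 29) = 1334 / 1
LCM(46, 29) = 1334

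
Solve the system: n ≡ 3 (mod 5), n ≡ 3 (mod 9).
M = 5 × 9 = 45. M₁ = 9, y₁ ≡ 4 (mod 5). M₂ = 5, y₂ ≡ 2 (mod 9). n = 3×9×4 + 3×5×2 ≡ 3 (mod 45)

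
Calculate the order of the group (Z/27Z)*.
18

Prime factorization: 27 = 3^3
Using the formula φ(n) = n × Π(1 - 1/p) for each prime factor p:
φ(27) = 27 × (1 - 1/3)
φ(27) = 18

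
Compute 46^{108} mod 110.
36

Using successive squaring:
Binary expansion of 108: 1101100
Powers of 46 mod 110 (each is the square of the previous):
  46^1 ≡ 46 (mod 110)
  46^2 ≡ 46² = 2116 ≡ 26 (mod 110)
  46^4 ≡ 26² = 676 ≡ 16 (mod 110)
  46^8 ≡ 16² = 256 ≡ 36 (mod 110)
  46^16 ≡ 36² = 1296 ≡ 86 (mod 110)
  46^32 ≡ 86² = 7396 ≡ 26 (mod 110)
  46^64 ≡ 26² = 676 ≡ 16 (mod 110)
108 = 64 + 32 + 8 + 4, so 46^108 = 46^64 × 46^32 × 46^8 × 46^4 ≡ 16 × 26 × 36 × 16 (mod 110)
Multiplying step by step:
  16 × 26 = 416 ≡ 86 (mod 110)
  86 × 36 = 3096 ≡ 16 (mod 110)
  16 × 16 = 256 ≡ 36 (mod 110)
Result: 46^108 ≡ 36 (mod 110)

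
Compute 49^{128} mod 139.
89

Using successive squaring:
Binary expansion of 128: 10000000
Powers of 49 mod 139 (each is the square of the previous):
  49^1 ≡ 49 (mod 139)
  49^2 ≡ 49² = 2401 ≡ 38 (mod 139)
  49^4 ≡ 38² = 1444 ≡ 54 (mod 139)
  49^8 ≡ 54² = 2916 ≡ 136 (mod 139)
  49^16 ≡ 136² = 18496 ≡ 9 (mod 139)
  49^32 ≡ 9² = 81 ≡ 81 (mod 139)
  49^64 ≡ 81² = 6561 ≡ 28 (mod 139)
  49^128 ≡ 28² = 784 ≡ 89 (mod 139)
128 is a power of 2, so 49^128 is the last square: ≡ 89 (mod 139)
Result: 49^128 ≡ 89 (mod 139)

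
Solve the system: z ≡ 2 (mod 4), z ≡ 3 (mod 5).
M = 4 × 5 = 20. M₁ = 5, y₁ ≡ 1 (mod 4). M₂ = 4, y₂ ≡ 4 (mod 5). z = 2×5×1 + 3×4×4 ≡ 18 (mod 20)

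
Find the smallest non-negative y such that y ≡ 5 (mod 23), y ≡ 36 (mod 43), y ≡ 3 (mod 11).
4766

Using the Chinese Remainder Theorem:
M = product of moduli = 10879
For equation 1: M_1 = 473, 473 ≡ 13 (mod 23), inverse of 473 mod 23 is 16 (check: 13 × 16 = 208 ≡ 1 (mod 23))
For equation 2: M_2 = 253, 253 ≡ 38 (mod 43), inverse of 253 mod 43 is 17 (check: 38 × 17 = 646 ≡ 1 (mod 43))
For equation 3: M_3 = 989, 989 ≡ 10 (mod 11), inverse of 989 mod 11 is 10 (check: 10 × 10 = 100 ≡ 1 (mod 11))
Combine: y ≡ Σ r_i×M_i×(M_i⁻¹ mod m_i) = 5×473×16 + 36×253×17 + 3×989×10 = 37840 + 154836 + 29670 = 222346
222346 mod 10879 = 4766
y ≡ 4766 (mod 10879)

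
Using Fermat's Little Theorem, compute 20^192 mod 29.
By Fermat: 20^{28} ≡ 1 (mod 29). 192 ≡ 24 (mod 28). So 20^{192} ≡ 20^{24} ≡ 25 (mod 29)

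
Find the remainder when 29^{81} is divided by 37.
By Fermat: 29^{36} ≡ 1 (mod 37). 81 = 2×36 + 9. So 29^{81} ≡ 29^{9} ≡ 31 (mod 37)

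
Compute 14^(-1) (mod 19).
15

Using Extended Euclidean Algorithm:
gcd(14, 19) = 1
Bezout coefficients: 14 × -4 + 19 × 3 = 1
So 14 × -4 ≡ 1 (mod 19)
The inverse is -4 mod 19 = 15
Verification: 14 × 15 = 210 = 11 × 19 + 1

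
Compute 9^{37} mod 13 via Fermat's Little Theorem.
9

By Fermat's Little Theorem, a^(p-1) ≡ 1 (mod p) for prime p and gcd(a, p) = 1
Here p = 13, so 9^12 ≡ 1 (mod 13)
We can reduce the exponent: 37 mod 12 = 1
So 9^37 ≡ 9^1 (mod 13)
Computing: 9^1 mod 13 = 9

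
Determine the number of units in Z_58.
28

Prime factorization: 58 = 2 × 29
Using the formula φ(n) = n × Π(1 - 1/p) for each prime factor p:
φ(58) = 58 × (1 - 1/2) × (1 - 1/29)
φ(58) = 28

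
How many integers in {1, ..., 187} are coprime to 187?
160

Prime factorization: 187 = 11 × 17
Using the formula φ(n) = n × Π(1 - 1/p) for each prime factor p:
φ(187) = 187 × (1 - 1/11) × (1 - 1/17)
φ(187) = 160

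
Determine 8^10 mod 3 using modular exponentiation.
8 ≡ 2 (mod 3). 10 = 8 + 2 (binary 1010). Repeated squaring mod 3: 2^1 ≡ 2; 2^2 ≡ 2² = 4 ≡ 1; 2^4 ≡ 1² = 1 ≡ 1; 2^8 ≡ 1² = 1 ≡ 1. Multiply: 8^10 ≡ 2^8 × 2^2 ≡ 1 × 1 (mod 3): 1 × 1 = 1 ≡ 1. So 8^10 ≡ 1 (mod 3).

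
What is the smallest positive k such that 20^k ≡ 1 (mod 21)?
Powers of 20 mod 21: 20^1≡20, 20^2≡1. Order = 2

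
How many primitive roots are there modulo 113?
Number of primitive roots mod 113 = φ(112) = 48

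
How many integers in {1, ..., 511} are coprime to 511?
432

Prime factorization: 511 = 7 × 73
Using the formula φ(n) = n × Π(1 - 1/p) for each prime factor p:
φ(511) = 511 × (1 - 1/7) × (1 - 1/73)
φ(511) = 432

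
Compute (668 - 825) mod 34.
13

(668 - 825) = -157
-157 mod 34 = 13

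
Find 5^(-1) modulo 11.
9

Using Extended Euclidean Algorithm:
gcd(5, 11) = 1
Bezout coefficients: 5 × -2 + 11 × 1 = 1
So 5 × -2 ≡ 1 (mod 11)
The inverse is -2 mod 11 = 9
Verification: 5 × 9 = 45 = 4 × 11 + 1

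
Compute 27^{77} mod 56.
27

Using successive squaring:
Binary expansion of 77: 1001101
Powers of 27 mod 56 (each is the square of the previous):
  27^1 ≡ 27 (mod 56)
  27^2 ≡ 27² = 729 ≡ 1 (mod 56)
  27^4 ≡ 1² = 1 ≡ 1 (mod 56)
  27^8 ≡ 1² = 1 ≡ 1 (mod 56)
  27^16 ≡ 1² = 1 ≡ 1 (mod 56)
  27^32 ≡ 1² = 1 ≡ 1 (mod 56)
  27^64 ≡ 1² = 1 ≡ 1 (mod 56)
77 = 64 + 8 + 4 + 1, so 27^77 = 27^64 × 27^8 × 27^4 × 27^1 ≡ 1 × 1 × 1 × 27 (mod 56)
Multiplying step by step:
  1 × 1 = 1 ≡ 1 (mod 56)
  1 × 1 = 1 ≡ 1 (mod 56)
  1 × 27 = 27 ≡ 27 (mod 56)
Result: 27^77 ≡ 27 (mod 56)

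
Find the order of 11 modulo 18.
Powers of 11 mod 18: 11^1≡11, 11^2≡13, 11^3≡17, 11^4≡7, 11^5≡5, 11^6≡1. Order = 6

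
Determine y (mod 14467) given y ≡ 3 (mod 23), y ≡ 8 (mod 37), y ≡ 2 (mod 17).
14401

Using the Chinese Remainder Theorem:
M = product of moduli = 14467
For equation 1: M_1 = 629, 629 ≡ 8 (mod 23), inverse of 629 mod 23 is 3 (check: 8 × 3 = 24 ≡ 1 (mod 23))
For equation 2: M_2 = 391, 391 ≡ 21 (mod 37), inverse of 391 mod 37 is 30 (check: 21 × 30 = 630 ≡ 1 (mod 37))
For equation 3: M_3 = 851, 851 ≡ 1 (mod 17), inverse of 851 mod 17 is 1 (check: 1 × 1 = 1 ≡ 1 (mod 17))
Combine: y ≡ Σ r_i×M_i×(M_i⁻¹ mod m_i) = 3×629×3 + 8×391×30 + 2×851×1 = 5661 + 93840 + 1702 = 101203
101203 mod 14467 = 14401
y ≡ 14401 (mod 14467)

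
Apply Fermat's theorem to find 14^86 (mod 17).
By Fermat: 14^{16} ≡ 1 (mod 17). 86 = 5×16 + 6. So 14^{86} ≡ 14^{6} ≡ 15 (mod 17)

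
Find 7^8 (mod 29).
8 = 8 (binary 1000). Repeated squaring mod 29: 7^1 ≡ 7; 7^2 ≡ 7² = 49 ≡ 20; 7^4 ≡ 20² = 400 ≡ 23; 7^8 ≡ 23² = 529 ≡ 7. So 7^8 ≡ 7 (mod 29).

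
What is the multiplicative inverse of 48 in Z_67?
7

Using Extended Euclidean Algorithm:
gcd(48, 67) = 1
Bezout coefficients: 48 × 7 + 67 × -5 = 1
So 48 × 7 ≡ 1 (mod 67)
The inverse is 7 mod 67 = 7
Verification: 48 × 7 = 336 = 5 × 67 + 1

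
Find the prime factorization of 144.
2^4 × 3^2

Divide by primes starting from smallest:
144 ÷ 2 = 72
72 ÷ 2 = 36
36 ÷ 2 = 18
18 ÷ 2 = 9
9 ÷ 3 = 3
3 ÷ 3 = 1

144 = 2^4 × 3^2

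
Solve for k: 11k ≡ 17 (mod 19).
5

Since gcd(11, 19) = 1 divides 17, a solution exists.
Multiply both sides by the inverse of 11 mod 19:
  11^(-1) mod 19 = 7
  x ≡ 7 × 17 ≡ 119 ≡ 5 (mod 19)
Verification: 11 × 5 = 55 = 2 × 19 + 17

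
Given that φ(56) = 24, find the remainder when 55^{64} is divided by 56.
By Euler: 55^{24} ≡ 1 (mod 56) since gcd(55, 56) = 1. 64 = 2×24 + 16. So 55^{64} ≡ 55^{16} ≡ 1 (mod 56)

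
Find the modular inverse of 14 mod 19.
14^(-1) ≡ 15 (mod 19). Verification: 14 × 15 = 210 ≡ 1 (mod 19)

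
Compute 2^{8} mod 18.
4

Using successive squaring:
Binary expansion of 8: 1000
Powers of 2 mod 18 (each is the square of the previous):
  2^1 ≡ 2 (mod 18)
  2^2 ≡ 2² = 4 ≡ 4 (mod 18)
  2^4 ≡ 4² = 16 ≡ 16 (mod 18)
  2^8 ≡ 16² = 256 ≡ 4 (mod 18)
8 is a power of 2, so 2^8 is the last square: ≡ 4 (mod 18)
Result: 2^8 ≡ 4 (mod 18)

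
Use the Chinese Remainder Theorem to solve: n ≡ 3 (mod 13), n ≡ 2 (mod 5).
42

Using the Chinese Remainder Theorem:
M = product of moduli = 65
For equation 1: M_1 = 5, 5 ≡ 5 (mod 13), inverse of 5 mod 13 is 8 (check: 5 × 8 = 40 ≡ 1 (mod 13))
For equation 2: M_2 = 13, 13 ≡ 3 (mod 5), inverse of 13 mod 5 is 2 (check: 3 × 2 = 6 ≡ 1 (mod 5))
Combine: n ≡ Σ r_i×M_i×(M_i⁻¹ mod m_i) = 3×5×8 + 2×13×2 = 120 + 52 = 172
172 mod 65 = 42
n ≡ 42 (mod 65)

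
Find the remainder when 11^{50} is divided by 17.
By Fermat: 11^{16} ≡ 1 (mod 17). 50 = 3×16 + 2. So 11^{50} ≡ 11^{2} ≡ 2 (mod 17)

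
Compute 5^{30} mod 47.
36

Using successive squaring:
Binary expansion of 30: 11110
Powers of 5 mod 47 (each is the square of the previous):
  5^1 ≡ 5 (mod 47)
  5^2 ≡ 5² = 25 ≡ 25 (mod 47)
  5^4 ≡ 25² = 625 ≡ 14 (mod 47)
  5^8 ≡ 14² = 196 ≡ 8 (mod 47)
  5^16 ≡ 8² = 64 ≡ 17 (mod 47)
30 = 16 + 8 + 4 + 2, so 5^30 = 5^16 × 5^8 × 5^4 × 5^2 ≡ 17 × 8 × 14 × 25 (mod 47)
Multiplying step by step:
  17 × 8 = 136 ≡ 42 (mod 47)
  42 × 14 = 588 ≡ 24 (mod 47)
  24 × 25 = 600 ≡ 36 (mod 47)
Result: 5^30 ≡ 36 (mod 47)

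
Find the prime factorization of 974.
2 × 487

Divide by primes starting from smallest:
974 ÷ 2 = 487
487 ÷ 487 = 1

974 = 2 × 487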